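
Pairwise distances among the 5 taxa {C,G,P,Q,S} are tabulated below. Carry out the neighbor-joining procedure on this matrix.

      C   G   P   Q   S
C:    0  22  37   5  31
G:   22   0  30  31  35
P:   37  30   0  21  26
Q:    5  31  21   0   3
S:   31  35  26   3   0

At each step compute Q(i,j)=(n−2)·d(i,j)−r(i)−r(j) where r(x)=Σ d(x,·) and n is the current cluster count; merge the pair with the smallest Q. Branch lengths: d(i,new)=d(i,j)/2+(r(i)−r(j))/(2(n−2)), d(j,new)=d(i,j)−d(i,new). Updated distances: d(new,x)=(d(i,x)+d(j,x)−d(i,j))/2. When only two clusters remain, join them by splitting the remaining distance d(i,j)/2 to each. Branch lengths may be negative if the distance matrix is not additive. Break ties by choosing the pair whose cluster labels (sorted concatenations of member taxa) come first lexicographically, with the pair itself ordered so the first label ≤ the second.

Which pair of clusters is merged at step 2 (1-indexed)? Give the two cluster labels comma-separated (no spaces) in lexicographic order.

iteration 1: select C,G (d=22, Q=-147); attach at lengths (43/6, 89/6); label the merged cluster CG
  updated: d(CG,P)=45/2, d(CG,Q)=7, d(CG,S)=22
iteration 2: select CG,P (d=45/2, Q=-76); attach at lengths (27/4, 63/4); label the merged cluster CGP
  updated: d(CGP,Q)=11/4, d(CGP,S)=51/4
iteration 3: select CGP,Q (d=11/4, Q=-37/2); attach at lengths (25/4, -7/2); label the merged cluster CGPQ
  updated: d(CGPQ,S)=13/2
iteration 4: select CGPQ,S (d=13/2); attach at lengths (13/4, 13/4); label the merged cluster CGPQS
final tree: ((((C:43/6,G:89/6):27/4,P:63/4):25/4,Q:-7/2):13/4,S:13/4)
total length: 215/4

CG,P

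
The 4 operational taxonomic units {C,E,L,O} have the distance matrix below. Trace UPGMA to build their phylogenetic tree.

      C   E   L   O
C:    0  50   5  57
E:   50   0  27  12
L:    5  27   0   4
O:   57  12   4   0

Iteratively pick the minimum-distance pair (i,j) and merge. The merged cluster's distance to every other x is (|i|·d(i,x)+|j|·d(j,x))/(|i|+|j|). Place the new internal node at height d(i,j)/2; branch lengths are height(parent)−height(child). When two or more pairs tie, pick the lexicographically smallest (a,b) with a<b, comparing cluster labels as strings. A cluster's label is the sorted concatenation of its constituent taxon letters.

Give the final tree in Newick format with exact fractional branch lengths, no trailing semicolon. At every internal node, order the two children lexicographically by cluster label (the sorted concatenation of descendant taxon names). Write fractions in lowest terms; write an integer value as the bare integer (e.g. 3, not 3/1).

(C:56/3,(E:39/4,(L:2,O:2):31/4):107/12)

iteration 1: select L,O (d=4); attach at lengths (2, 2); label the merged cluster LO
  updated: d(C,LO)=31, d(E,LO)=39/2
iteration 2: select E,LO (d=39/2); attach at lengths (39/4, 31/4); label the merged cluster ELO
  updated: d(C,ELO)=112/3
iteration 3: select C,ELO (d=112/3); attach at lengths (56/3, 107/12); label the merged cluster CELO
final tree: (C:56/3,(E:39/4,(L:2,O:2):31/4):107/12)
total length: 589/12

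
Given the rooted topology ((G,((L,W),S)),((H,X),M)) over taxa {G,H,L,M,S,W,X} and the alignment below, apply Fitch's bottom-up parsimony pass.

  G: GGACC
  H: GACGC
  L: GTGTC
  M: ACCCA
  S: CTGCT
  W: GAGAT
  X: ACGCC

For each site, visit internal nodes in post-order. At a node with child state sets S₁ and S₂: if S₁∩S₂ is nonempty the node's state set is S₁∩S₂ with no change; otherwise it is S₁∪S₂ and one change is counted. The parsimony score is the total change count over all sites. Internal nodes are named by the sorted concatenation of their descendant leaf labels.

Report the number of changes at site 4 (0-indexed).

site 0, node LW: L={G} ∩ W={G} → {G} (+0)
site 0, node LSW: LW={G} ∪ S={C} → {C,G} (+1)
site 0, node GLSW: G={G} ∩ LSW={C,G} → {G} (+0)
site 0, node HX: H={G} ∪ X={A} → {A,G} (+1)
site 0, node HMX: HX={A,G} ∩ M={A} → {A} (+0)
site 0, node GHLMSWX: GLSW={G} ∪ HMX={A} → {A,G} (+1)
site 1, node LW: L={T} ∪ W={A} → {A,T} (+1)
site 1, node LSW: LW={A,T} ∩ S={T} → {T} (+0)
site 1, node GLSW: G={G} ∪ LSW={T} → {G,T} (+1)
site 1, node HX: H={A} ∪ X={C} → {A,C} (+1)
site 1, node HMX: HX={A,C} ∩ M={C} → {C} (+0)
site 1, node GHLMSWX: GLSW={G,T} ∪ HMX={C} → {C,G,T} (+1)
site 2, node LW: L={G} ∩ W={G} → {G} (+0)
site 2, node LSW: LW={G} ∩ S={G} → {G} (+0)
site 2, node GLSW: G={A} ∪ LSW={G} → {A,G} (+1)
site 2, node HX: H={C} ∪ X={G} → {C,G} (+1)
site 2, node HMX: HX={C,G} ∩ M={C} → {C} (+0)
site 2, node GHLMSWX: GLSW={A,G} ∪ HMX={C} → {A,C,G} (+1)
site 3, node LW: L={T} ∪ W={A} → {A,T} (+1)
site 3, node LSW: LW={A,T} ∪ S={C} → {A,C,T} (+1)
site 3, node GLSW: G={C} ∩ LSW={A,C,T} → {C} (+0)
site 3, node HX: H={G} ∪ X={C} → {C,G} (+1)
site 3, node HMX: HX={C,G} ∩ M={C} → {C} (+0)
site 3, node GHLMSWX: GLSW={C} ∩ HMX={C} → {C} (+0)
site 4, node LW: L={C} ∪ W={T} → {C,T} (+1)
site 4, node LSW: LW={C,T} ∩ S={T} → {T} (+0)
site 4, node GLSW: G={C} ∪ LSW={T} → {C,T} (+1)
site 4, node HX: H={C} ∩ X={C} → {C} (+0)
site 4, node HMX: HX={C} ∪ M={A} → {A,C} (+1)
site 4, node GHLMSWX: GLSW={C,T} ∩ HMX={A,C} → {C} (+0)
per-site changes: [3, 4, 3, 3, 3]; total = 16

3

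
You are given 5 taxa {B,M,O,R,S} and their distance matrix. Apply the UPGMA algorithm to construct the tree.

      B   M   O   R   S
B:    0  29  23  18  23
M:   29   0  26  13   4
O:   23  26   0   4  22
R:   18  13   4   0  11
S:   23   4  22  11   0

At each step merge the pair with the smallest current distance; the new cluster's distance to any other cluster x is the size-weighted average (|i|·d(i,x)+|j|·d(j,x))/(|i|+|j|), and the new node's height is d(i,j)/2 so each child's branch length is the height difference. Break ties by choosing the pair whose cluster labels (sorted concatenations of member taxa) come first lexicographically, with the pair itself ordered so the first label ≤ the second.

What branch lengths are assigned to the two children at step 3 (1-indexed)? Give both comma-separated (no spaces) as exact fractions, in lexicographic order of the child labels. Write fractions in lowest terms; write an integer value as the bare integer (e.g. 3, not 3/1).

7,7

step 1: merge (M,S) at d=4; branch lengths M→2, S→2; new cluster MS
  updated: d(B,MS)=26, d(MS,O)=24, d(MS,R)=12
step 2: merge (O,R) at d=4; branch lengths O→2, R→2; new cluster OR
  updated: d(B,OR)=41/2, d(MS,OR)=18
step 3: merge (MS,OR) at d=18; branch lengths MS→7, OR→7; new cluster MORS
  updated: d(B,MORS)=93/4
step 4: merge (B,MORS) at d=93/4; branch lengths B→93/8, MORS→21/8; new cluster BMORS
final tree: (B:93/8,((M:2,S:2):7,(O:2,R:2):7):21/8)
total length: 145/4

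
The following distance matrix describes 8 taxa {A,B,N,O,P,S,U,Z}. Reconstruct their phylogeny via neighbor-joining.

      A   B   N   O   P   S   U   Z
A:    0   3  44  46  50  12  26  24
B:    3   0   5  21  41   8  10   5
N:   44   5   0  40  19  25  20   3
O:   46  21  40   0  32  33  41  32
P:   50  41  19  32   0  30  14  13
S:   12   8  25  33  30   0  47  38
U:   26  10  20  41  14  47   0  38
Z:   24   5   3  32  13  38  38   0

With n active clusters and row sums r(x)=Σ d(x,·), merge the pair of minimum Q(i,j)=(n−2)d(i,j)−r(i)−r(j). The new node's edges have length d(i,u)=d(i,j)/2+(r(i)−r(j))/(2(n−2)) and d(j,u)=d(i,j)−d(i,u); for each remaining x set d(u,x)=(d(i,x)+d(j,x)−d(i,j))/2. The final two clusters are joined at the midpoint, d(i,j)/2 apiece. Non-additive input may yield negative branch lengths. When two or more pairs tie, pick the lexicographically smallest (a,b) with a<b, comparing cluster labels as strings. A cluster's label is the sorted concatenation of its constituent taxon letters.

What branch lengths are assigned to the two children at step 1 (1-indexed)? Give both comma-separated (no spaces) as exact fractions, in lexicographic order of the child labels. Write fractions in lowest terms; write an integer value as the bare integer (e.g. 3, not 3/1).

iteration 1: select A,S (d=12, Q=-326); attach at lengths (7, 5); label the merged cluster AS
  updated: d(AS,B)=-1/2, d(AS,N)=57/2, d(AS,O)=67/2, d(AS,P)=34, d(AS,U)=61/2, d(AS,Z)=25
iteration 2: select P,U (d=14, Q=-473/2); attach at lengths (139/20, 141/20); label the merged cluster PU
  updated: d(AS,PU)=101/4, d(B,PU)=37/2, d(N,PU)=25/2, d(O,PU)=59/2, d(PU,Z)=37/2
iteration 3: select AS,B (d=-1/2, Q=-651/4); attach at lengths (243/32, -259/32); label the merged cluster ABS
  updated: d(ABS,N)=17, d(ABS,O)=55/2, d(ABS,PU)=177/8, d(ABS,Z)=61/4
iteration 4: select N,Z (d=3, Q=-529/4); attach at lengths (17/8, 7/8); label the merged cluster NZ
  updated: d(ABS,NZ)=117/8, d(NZ,O)=69/2, d(NZ,PU)=14
iteration 5: select ABS,O (d=55/2, Q=-403/4); attach at lengths (111/16, 329/16); label the merged cluster ABOS
  updated: d(ABOS,NZ)=173/16, d(ABOS,PU)=193/16
iteration 6: select ABOS,NZ (d=173/16, Q=-295/8); attach at lengths (71/16, 51/8); label the merged cluster ABNOSZ
  updated: d(ABNOSZ,PU)=61/8
iteration 7: select ABNOSZ,PU (d=61/8); attach at lengths (61/16, 61/16); label the merged cluster ABNOPSUZ
final tree: (((((A:7,S:5):243/32,B:-259/32):111/16,O:329/16):71/16,(N:17/8,Z:7/8):51/8):61/16,(P:139/20,U:141/20):61/16)
total length: 1191/16

7,5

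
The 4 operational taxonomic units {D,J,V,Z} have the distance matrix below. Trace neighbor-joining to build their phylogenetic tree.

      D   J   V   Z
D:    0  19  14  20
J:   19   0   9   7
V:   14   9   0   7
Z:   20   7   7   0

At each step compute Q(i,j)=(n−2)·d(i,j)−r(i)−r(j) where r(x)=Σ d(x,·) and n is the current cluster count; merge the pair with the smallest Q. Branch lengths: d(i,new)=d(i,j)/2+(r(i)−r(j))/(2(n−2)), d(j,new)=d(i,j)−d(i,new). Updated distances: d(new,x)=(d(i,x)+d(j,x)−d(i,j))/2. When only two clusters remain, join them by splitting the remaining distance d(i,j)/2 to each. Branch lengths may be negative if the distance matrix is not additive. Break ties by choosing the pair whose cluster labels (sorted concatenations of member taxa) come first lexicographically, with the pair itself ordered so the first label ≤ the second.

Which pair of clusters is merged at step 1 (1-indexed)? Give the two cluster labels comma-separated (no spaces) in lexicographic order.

1. join D+V (d=14, Q=-55) ⇒ DV; edges |D|=51/4, |V|=5/4
  updated: d(DV,J)=7, d(DV,Z)=13/2
2. join DV+J (d=7, Q=-41/2) ⇒ DJV; edges |DV|=13/4, |J|=15/4
  updated: d(DJV,Z)=13/4
3. join DJV+Z (d=13/4) ⇒ DJVZ; edges |DJV|=13/8, |Z|=13/8
final tree: (((D:51/4,V:5/4):13/4,J:15/4):13/8,Z:13/8)
total length: 97/4

D,V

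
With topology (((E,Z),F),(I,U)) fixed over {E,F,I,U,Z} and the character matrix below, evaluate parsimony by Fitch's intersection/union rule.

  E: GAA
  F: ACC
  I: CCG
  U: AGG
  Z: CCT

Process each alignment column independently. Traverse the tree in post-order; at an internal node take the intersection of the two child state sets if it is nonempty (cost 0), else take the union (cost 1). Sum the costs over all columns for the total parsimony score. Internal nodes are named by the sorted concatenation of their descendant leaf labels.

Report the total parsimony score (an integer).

8

EZ@0: {G} ∪ {C} = {C,G} (union, +1)
EFZ@0: {C,G} ∪ {A} = {A,C,G} (union, +1)
IU@0: {C} ∪ {A} = {A,C} (union, +1)
EFIUZ@0: {A,C,G} ∩ {A,C} = {A,C} (intersection, +0)
EZ@1: {A} ∪ {C} = {A,C} (union, +1)
EFZ@1: {A,C} ∩ {C} = {C} (intersection, +0)
IU@1: {C} ∪ {G} = {C,G} (union, +1)
EFIUZ@1: {C} ∩ {C,G} = {C} (intersection, +0)
EZ@2: {A} ∪ {T} = {A,T} (union, +1)
EFZ@2: {A,T} ∪ {C} = {A,C,T} (union, +1)
IU@2: {G} ∩ {G} = {G} (intersection, +0)
EFIUZ@2: {A,C,T} ∪ {G} = {A,C,G,T} (union, +1)
per-site changes: [3, 2, 3]; total = 8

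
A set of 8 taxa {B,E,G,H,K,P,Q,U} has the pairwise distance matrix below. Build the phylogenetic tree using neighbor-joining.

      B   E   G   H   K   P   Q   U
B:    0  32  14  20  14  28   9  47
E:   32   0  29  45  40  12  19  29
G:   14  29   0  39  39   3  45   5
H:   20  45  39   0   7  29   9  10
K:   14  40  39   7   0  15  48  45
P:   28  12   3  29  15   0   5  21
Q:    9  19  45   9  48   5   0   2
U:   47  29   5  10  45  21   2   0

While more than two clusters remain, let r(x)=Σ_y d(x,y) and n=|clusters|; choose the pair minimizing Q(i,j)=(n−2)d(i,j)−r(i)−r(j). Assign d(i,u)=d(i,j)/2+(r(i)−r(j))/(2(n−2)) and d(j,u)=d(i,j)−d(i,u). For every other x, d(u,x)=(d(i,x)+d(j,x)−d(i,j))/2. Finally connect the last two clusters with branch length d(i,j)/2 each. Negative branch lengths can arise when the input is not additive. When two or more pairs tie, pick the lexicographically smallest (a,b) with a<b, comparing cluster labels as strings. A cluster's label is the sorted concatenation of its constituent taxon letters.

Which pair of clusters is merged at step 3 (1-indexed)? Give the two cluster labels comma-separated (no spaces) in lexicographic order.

B,HK

1. join H+K (d=7, Q=-325) ⇒ HK; edges |H|=-7/12, |K|=91/12
  updated: d(B,HK)=27/2, d(E,HK)=39, d(G,HK)=71/2, d(HK,P)=37/2, d(HK,Q)=25, d(HK,U)=24
2. join G+U (d=5, Q=-469/2) ⇒ GU; edges |G|=57/20, |U|=43/20
  updated: d(B,GU)=28, d(E,GU)=53/2, d(GU,HK)=109/4, d(GU,P)=19/2, d(GU,Q)=21
3. join B+HK (d=27/2, Q=-719/4) ⇒ BHK; edges |B|=165/32, |HK|=267/32
  updated: d(BHK,E)=115/4, d(BHK,GU)=167/8, d(BHK,P)=33/2, d(BHK,Q)=41/4
4. join BHK+Q (d=41/4, Q=-807/8) ⇒ BHKQ; edges |BHK|=415/48, |Q|=77/48
  updated: d(BHKQ,E)=75/4, d(BHKQ,GU)=253/16, d(BHKQ,P)=45/8
5. join BHKQ+GU (d=253/16, Q=-483/8) ⇒ BGHKQU; edges |BHKQ|=5, |GU|=173/16
  updated: d(BGHKQU,E)=471/32, d(BGHKQU,P)=-11/32
6. join BGHKQU+E (d=471/32, Q=-211/8) ⇒ BEGHKQU; edges |BGHKQU|=19/16, |E|=433/32
  updated: d(BEGHKQU,P)=-49/32
7. join BEGHKQU+P (d=-49/32) ⇒ BEGHKPQU; edges |BEGHKQU|=-49/64, |P|=-49/64
final tree: (((((B:165/32,(H:-7/12,K:91/12):267/32):415/48,Q:77/48):5,(G:57/20,U:43/20):173/16):19/16,E:433/32):-49/64,P:-49/64)
total length: 259/4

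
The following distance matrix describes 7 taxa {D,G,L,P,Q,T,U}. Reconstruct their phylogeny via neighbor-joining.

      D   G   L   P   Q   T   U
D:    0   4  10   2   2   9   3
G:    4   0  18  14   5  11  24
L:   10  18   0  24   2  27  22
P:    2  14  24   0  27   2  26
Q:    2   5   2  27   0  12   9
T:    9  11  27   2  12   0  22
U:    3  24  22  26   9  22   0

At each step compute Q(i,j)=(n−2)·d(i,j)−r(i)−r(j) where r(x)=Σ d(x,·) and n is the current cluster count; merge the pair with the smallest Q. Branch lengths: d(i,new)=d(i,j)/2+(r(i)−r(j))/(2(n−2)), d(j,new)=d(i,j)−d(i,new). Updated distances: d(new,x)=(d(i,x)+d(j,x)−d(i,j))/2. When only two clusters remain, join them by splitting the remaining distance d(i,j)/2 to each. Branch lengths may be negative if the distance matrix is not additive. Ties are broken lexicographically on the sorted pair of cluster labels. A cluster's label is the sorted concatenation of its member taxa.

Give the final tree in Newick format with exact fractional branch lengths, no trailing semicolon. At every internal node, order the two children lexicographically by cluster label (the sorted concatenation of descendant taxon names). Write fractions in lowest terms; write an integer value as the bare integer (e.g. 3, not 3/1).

step 1: merge (P,T) at d=2, Q=-168; branch lengths P→11/5, T→-1/5; new cluster PT
  updated: d(D,PT)=9/2, d(G,PT)=23/2, d(L,PT)=49/2, d(PT,Q)=37/2, d(PT,U)=23
step 2: merge (L,Q) at d=2, Q=-105; branch lengths L→6, Q→-4; new cluster LQ
  updated: d(D,LQ)=5, d(G,LQ)=21/2, d(LQ,PT)=41/2, d(LQ,U)=29/2
step 3: merge (G,PT) at d=23/2, Q=-75; branch lengths G→25/6, PT→22/3; new cluster GPT
  updated: d(D,GPT)=-3/2, d(GPT,LQ)=39/4, d(GPT,U)=71/4
step 4: merge (D,U) at d=3, Q=-143/4; branch lengths D→-91/16, U→139/16; new cluster DU
  updated: d(DU,GPT)=53/8, d(DU,LQ)=33/4
step 5: merge (DU,GPT) at d=53/8, Q=-197/8; branch lengths DU→41/16, GPT→65/16; new cluster DGPTU
  updated: d(DGPTU,LQ)=91/16
step 6: merge (DGPTU,LQ) at d=91/16; branch lengths DGPTU→91/32, LQ→91/32; new cluster DGLPQTU
final tree: (((D:-91/16,U:139/16):41/16,(G:25/6,(P:11/5,T:-1/5):22/3):65/16):91/32,(L:6,Q:-4):91/32)
total length: 493/16

(((D:-91/16,U:139/16):41/16,(G:25/6,(P:11/5,T:-1/5):22/3):65/16):91/32,(L:6,Q:-4):91/32)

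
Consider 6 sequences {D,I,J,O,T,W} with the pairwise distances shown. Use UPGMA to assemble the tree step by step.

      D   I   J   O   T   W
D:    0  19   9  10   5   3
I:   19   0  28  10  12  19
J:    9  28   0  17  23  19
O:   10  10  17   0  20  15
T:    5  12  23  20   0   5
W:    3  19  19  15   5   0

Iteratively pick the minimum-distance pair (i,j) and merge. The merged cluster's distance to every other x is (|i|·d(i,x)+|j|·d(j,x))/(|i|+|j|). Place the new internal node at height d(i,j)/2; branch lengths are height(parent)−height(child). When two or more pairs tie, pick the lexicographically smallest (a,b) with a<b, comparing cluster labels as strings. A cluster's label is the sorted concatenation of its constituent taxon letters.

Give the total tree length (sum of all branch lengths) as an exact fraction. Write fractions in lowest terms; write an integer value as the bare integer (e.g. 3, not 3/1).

2167/60

iteration 1: select D,W (d=3); attach at lengths (3/2, 3/2); label the merged cluster DW
  updated: d(DW,I)=19, d(DW,J)=14, d(DW,O)=25/2, d(DW,T)=5
iteration 2: select DW,T (d=5); attach at lengths (1, 5/2); label the merged cluster DTW
  updated: d(DTW,I)=50/3, d(DTW,J)=17, d(DTW,O)=15
iteration 3: select I,O (d=10); attach at lengths (5, 5); label the merged cluster IO
  updated: d(DTW,IO)=95/6, d(IO,J)=45/2
iteration 4: select DTW,IO (d=95/6); attach at lengths (65/12, 35/12); label the merged cluster DIOTW
  updated: d(DIOTW,J)=96/5
iteration 5: select DIOTW,J (d=96/5); attach at lengths (101/60, 48/5); label the merged cluster DIJOTW
final tree: ((((D:3/2,W:3/2):1,T:5/2):65/12,(I:5,O:5):35/12):101/60,J:48/5)
total length: 2167/60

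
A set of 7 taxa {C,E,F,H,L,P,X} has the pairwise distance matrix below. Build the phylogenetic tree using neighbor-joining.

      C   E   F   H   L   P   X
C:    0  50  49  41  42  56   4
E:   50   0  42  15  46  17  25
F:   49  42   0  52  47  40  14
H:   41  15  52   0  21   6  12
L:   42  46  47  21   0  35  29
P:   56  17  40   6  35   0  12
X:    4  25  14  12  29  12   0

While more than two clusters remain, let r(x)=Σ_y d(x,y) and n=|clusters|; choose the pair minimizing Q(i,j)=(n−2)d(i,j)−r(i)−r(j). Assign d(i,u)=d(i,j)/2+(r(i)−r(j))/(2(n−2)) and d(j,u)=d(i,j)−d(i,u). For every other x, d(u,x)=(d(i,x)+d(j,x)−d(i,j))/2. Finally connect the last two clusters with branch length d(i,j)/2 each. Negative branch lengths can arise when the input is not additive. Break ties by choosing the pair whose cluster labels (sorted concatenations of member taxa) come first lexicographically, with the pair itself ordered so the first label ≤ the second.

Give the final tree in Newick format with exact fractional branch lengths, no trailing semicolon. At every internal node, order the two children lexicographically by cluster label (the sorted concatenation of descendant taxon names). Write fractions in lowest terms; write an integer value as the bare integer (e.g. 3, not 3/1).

iteration 1: select C,X (d=4, Q=-318); attach at lengths (83/5, -63/5); label the merged cluster CX
  updated: d(CX,E)=71/2, d(CX,F)=59/2, d(CX,H)=49/2, d(CX,L)=67/2, d(CX,P)=32
iteration 2: select CX,F (d=59/2, Q=-495/2); attach at lengths (125/16, 347/16); label the merged cluster CFX
  updated: d(CFX,E)=24, d(CFX,H)=47/2, d(CFX,L)=51/2, d(CFX,P)=85/4
iteration 3: select CFX,L (d=51/2, Q=-581/4); attach at lengths (173/24, 439/24); label the merged cluster CFLX
  updated: d(CFLX,E)=89/4, d(CFLX,H)=19/2, d(CFLX,P)=123/8
iteration 4: select CFLX,H (d=19/2, Q=-469/8); attach at lengths (285/32, 19/32); label the merged cluster CFHLX
  updated: d(CFHLX,E)=111/8, d(CFHLX,P)=95/16
iteration 5: select CFHLX,E (d=111/8, Q=-589/16); attach at lengths (45/32, 399/32); label the merged cluster CEFHLX
  updated: d(CEFHLX,P)=145/32
iteration 6: select CEFHLX,P (d=145/32); attach at lengths (145/64, 145/64); label the merged cluster CEFHLPX
final tree: ((((((C:83/5,X:-63/5):125/16,F:347/16):173/24,L:439/24):285/32,H:19/32):45/32,E:399/32):145/64,P:145/64)
total length: 2781/32

((((((C:83/5,X:-63/5):125/16,F:347/16):173/24,L:439/24):285/32,H:19/32):45/32,E:399/32):145/64,P:145/64)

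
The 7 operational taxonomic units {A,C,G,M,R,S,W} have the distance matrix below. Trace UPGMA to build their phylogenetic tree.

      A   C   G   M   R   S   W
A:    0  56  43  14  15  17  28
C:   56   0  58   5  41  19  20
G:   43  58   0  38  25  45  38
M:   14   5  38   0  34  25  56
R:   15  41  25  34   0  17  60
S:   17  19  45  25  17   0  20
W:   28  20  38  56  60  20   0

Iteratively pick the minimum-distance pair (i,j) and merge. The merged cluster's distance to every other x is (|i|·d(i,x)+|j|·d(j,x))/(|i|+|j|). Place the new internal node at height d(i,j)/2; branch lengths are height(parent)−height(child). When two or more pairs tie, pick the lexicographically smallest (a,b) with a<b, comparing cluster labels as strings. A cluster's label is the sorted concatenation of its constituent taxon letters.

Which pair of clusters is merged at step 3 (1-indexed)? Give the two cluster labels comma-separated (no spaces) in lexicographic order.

AR,S

1. join C+M (d=5) ⇒ CM; edges |C|=5/2, |M|=5/2
  updated: d(A,CM)=35, d(CM,G)=48, d(CM,R)=75/2, d(CM,S)=22, d(CM,W)=38
2. join A+R (d=15) ⇒ AR; edges |A|=15/2, |R|=15/2
  updated: d(AR,CM)=145/4, d(AR,G)=34, d(AR,S)=17, d(AR,W)=44
3. join AR+S (d=17) ⇒ ARS; edges |AR|=1, |S|=17/2
  updated: d(ARS,CM)=63/2, d(ARS,G)=113/3, d(ARS,W)=36
4. join ARS+CM (d=63/2) ⇒ ACMRS; edges |ARS|=29/4, |CM|=53/4
  updated: d(ACMRS,G)=209/5, d(ACMRS,W)=184/5
5. join ACMRS+W (d=184/5) ⇒ ACMRSW; edges |ACMRS|=53/20, |W|=92/5
  updated: d(ACMRSW,G)=247/6
6. join ACMRSW+G (d=247/6) ⇒ ACGMRSW; edges |ACMRSW|=131/60, |G|=247/12
final tree: (((((A:15/2,R:15/2):1,S:17/2):29/4,(C:5/2,M:5/2):53/4):53/20,W:92/5):131/60,G:247/12)
total length: 5629/60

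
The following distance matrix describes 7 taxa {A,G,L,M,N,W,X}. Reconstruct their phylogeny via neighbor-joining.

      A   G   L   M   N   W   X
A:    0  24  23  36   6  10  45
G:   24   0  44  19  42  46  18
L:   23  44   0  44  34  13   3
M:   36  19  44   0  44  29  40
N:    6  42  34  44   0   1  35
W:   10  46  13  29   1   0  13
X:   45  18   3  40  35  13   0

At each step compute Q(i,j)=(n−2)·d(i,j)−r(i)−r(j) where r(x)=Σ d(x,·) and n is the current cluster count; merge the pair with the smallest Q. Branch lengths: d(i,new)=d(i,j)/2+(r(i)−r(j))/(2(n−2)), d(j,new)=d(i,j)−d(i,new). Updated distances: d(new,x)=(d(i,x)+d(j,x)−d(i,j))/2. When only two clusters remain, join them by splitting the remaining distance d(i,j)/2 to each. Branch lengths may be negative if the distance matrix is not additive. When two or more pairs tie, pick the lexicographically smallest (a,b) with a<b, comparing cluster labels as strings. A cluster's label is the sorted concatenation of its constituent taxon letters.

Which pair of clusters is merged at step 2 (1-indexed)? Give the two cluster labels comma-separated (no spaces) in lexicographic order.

L,X

step 1: merge (G,M) at d=19, Q=-310; branch lengths G→38/5, M→57/5; new cluster GM
  updated: d(A,GM)=41/2, d(GM,L)=69/2, d(GM,N)=67/2, d(GM,W)=28, d(GM,X)=39/2
step 2: merge (L,X) at d=3, Q=-211; branch lengths L→1/2, X→5/2; new cluster LX
  updated: d(A,LX)=65/2, d(GM,LX)=51/2, d(LX,N)=33, d(LX,W)=23/2
step 3: merge (GM,LX) at d=51/2, Q=-267/2; branch lengths GM→163/12, LX→143/12; new cluster GLMX
  updated: d(A,GLMX)=55/4, d(GLMX,N)=41/2, d(GLMX,W)=7
step 4: merge (A,N) at d=6, Q=-181/4; branch lengths A→57/16, N→39/16; new cluster AN
  updated: d(AN,GLMX)=113/8, d(AN,W)=5/2
step 5: merge (AN,GLMX) at d=113/8, Q=-189/8; branch lengths AN→77/16, GLMX→149/16; new cluster AGLMNX
  updated: d(AGLMNX,W)=-37/16
step 6: merge (AGLMNX,W) at d=-37/16; branch lengths AGLMNX→-37/32, W→-37/32; new cluster AGLMNWX
final tree: (((A:57/16,N:39/16):77/16,((G:38/5,M:57/5):163/12,(L:1/2,X:5/2):143/12):149/16):-37/32,W:-37/32)
total length: 1045/16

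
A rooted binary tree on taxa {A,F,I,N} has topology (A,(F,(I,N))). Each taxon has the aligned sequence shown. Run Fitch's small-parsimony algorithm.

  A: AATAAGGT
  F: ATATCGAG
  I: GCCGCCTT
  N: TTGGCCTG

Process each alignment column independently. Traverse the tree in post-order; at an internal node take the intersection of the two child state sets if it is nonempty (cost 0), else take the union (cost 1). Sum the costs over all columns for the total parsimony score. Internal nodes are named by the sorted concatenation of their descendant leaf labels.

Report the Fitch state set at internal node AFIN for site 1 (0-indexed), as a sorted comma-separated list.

site 0, node IN: I={G} ∪ N={T} → {G,T} (+1)
site 0, node FIN: F={A} ∪ IN={G,T} → {A,G,T} (+1)
site 0, node AFIN: A={A} ∩ FIN={A,G,T} → {A} (+0)
site 1, node IN: I={C} ∪ N={T} → {C,T} (+1)
site 1, node FIN: F={T} ∩ IN={C,T} → {T} (+0)
site 1, node AFIN: A={A} ∪ FIN={T} → {A,T} (+1)
site 2, node IN: I={C} ∪ N={G} → {C,G} (+1)
site 2, node FIN: F={A} ∪ IN={C,G} → {A,C,G} (+1)
site 2, node AFIN: A={T} ∪ FIN={A,C,G} → {A,C,G,T} (+1)
site 3, node IN: I={G} ∩ N={G} → {G} (+0)
site 3, node FIN: F={T} ∪ IN={G} → {G,T} (+1)
site 3, node AFIN: A={A} ∪ FIN={G,T} → {A,G,T} (+1)
site 4, node IN: I={C} ∩ N={C} → {C} (+0)
site 4, node FIN: F={C} ∩ IN={C} → {C} (+0)
site 4, node AFIN: A={A} ∪ FIN={C} → {A,C} (+1)
site 5, node IN: I={C} ∩ N={C} → {C} (+0)
site 5, node FIN: F={G} ∪ IN={C} → {C,G} (+1)
site 5, node AFIN: A={G} ∩ FIN={C,G} → {G} (+0)
site 6, node IN: I={T} ∩ N={T} → {T} (+0)
site 6, node FIN: F={A} ∪ IN={T} → {A,T} (+1)
site 6, node AFIN: A={G} ∪ FIN={A,T} → {A,G,T} (+1)
site 7, node IN: I={T} ∪ N={G} → {G,T} (+1)
site 7, node FIN: F={G} ∩ IN={G,T} → {G} (+0)
site 7, node AFIN: A={T} ∪ FIN={G} → {G,T} (+1)
per-site changes: [2, 2, 3, 2, 1, 1, 2, 2]; total = 15

A,T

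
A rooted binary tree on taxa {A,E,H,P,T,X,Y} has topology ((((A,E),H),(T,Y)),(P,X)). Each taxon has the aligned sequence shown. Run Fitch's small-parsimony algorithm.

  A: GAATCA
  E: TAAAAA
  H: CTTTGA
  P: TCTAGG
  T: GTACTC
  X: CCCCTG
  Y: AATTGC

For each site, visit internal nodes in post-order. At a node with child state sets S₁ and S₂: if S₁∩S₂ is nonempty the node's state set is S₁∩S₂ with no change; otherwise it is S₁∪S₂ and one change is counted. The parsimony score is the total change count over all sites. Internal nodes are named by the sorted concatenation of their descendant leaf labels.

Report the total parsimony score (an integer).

21

AE@0: {G} ∪ {T} = {G,T} (union, +1)
AEH@0: {G,T} ∪ {C} = {C,G,T} (union, +1)
TY@0: {G} ∪ {A} = {A,G} (union, +1)
AEHTY@0: {C,G,T} ∩ {A,G} = {G} (intersection, +0)
PX@0: {T} ∪ {C} = {C,T} (union, +1)
AEHPTXY@0: {G} ∪ {C,T} = {C,G,T} (union, +1)
AE@1: {A} ∩ {A} = {A} (intersection, +0)
AEH@1: {A} ∪ {T} = {A,T} (union, +1)
TY@1: {T} ∪ {A} = {A,T} (union, +1)
AEHTY@1: {A,T} ∩ {A,T} = {A,T} (intersection, +0)
PX@1: {C} ∩ {C} = {C} (intersection, +0)
AEHPTXY@1: {A,T} ∪ {C} = {A,C,T} (union, +1)
AE@2: {A} ∩ {A} = {A} (intersection, +0)
AEH@2: {A} ∪ {T} = {A,T} (union, +1)
TY@2: {A} ∪ {T} = {A,T} (union, +1)
AEHTY@2: {A,T} ∩ {A,T} = {A,T} (intersection, +0)
PX@2: {T} ∪ {C} = {C,T} (union, +1)
AEHPTXY@2: {A,T} ∩ {C,T} = {T} (intersection, +0)
AE@3: {T} ∪ {A} = {A,T} (union, +1)
AEH@3: {A,T} ∩ {T} = {T} (intersection, +0)
TY@3: {C} ∪ {T} = {C,T} (union, +1)
AEHTY@3: {T} ∩ {C,T} = {T} (intersection, +0)
PX@3: {A} ∪ {C} = {A,C} (union, +1)
AEHPTXY@3: {T} ∪ {A,C} = {A,C,T} (union, +1)
AE@4: {C} ∪ {A} = {A,C} (union, +1)
AEH@4: {A,C} ∪ {G} = {A,C,G} (union, +1)
TY@4: {T} ∪ {G} = {G,T} (union, +1)
AEHTY@4: {A,C,G} ∩ {G,T} = {G} (intersection, +0)
PX@4: {G} ∪ {T} = {G,T} (union, +1)
AEHPTXY@4: {G} ∩ {G,T} = {G} (intersection, +0)
AE@5: {A} ∩ {A} = {A} (intersection, +0)
AEH@5: {A} ∩ {A} = {A} (intersection, +0)
TY@5: {C} ∩ {C} = {C} (intersection, +0)
AEHTY@5: {A} ∪ {C} = {A,C} (union, +1)
PX@5: {G} ∩ {G} = {G} (intersection, +0)
AEHPTXY@5: {A,C} ∪ {G} = {A,C,G} (union, +1)
per-site changes: [5, 3, 3, 4, 4, 2]; total = 21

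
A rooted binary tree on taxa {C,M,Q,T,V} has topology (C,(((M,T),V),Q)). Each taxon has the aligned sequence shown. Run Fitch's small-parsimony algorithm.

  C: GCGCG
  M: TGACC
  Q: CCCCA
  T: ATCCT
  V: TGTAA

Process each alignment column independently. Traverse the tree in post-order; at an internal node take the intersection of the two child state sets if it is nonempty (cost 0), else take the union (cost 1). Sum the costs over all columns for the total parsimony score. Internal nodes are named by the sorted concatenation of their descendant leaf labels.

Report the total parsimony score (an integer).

12

MT@0: {T} ∪ {A} = {A,T} (union, +1)
MTV@0: {A,T} ∩ {T} = {T} (intersection, +0)
MQTV@0: {T} ∪ {C} = {C,T} (union, +1)
CMQTV@0: {G} ∪ {C,T} = {C,G,T} (union, +1)
MT@1: {G} ∪ {T} = {G,T} (union, +1)
MTV@1: {G,T} ∩ {G} = {G} (intersection, +0)
MQTV@1: {G} ∪ {C} = {C,G} (union, +1)
CMQTV@1: {C} ∩ {C,G} = {C} (intersection, +0)
MT@2: {A} ∪ {C} = {A,C} (union, +1)
MTV@2: {A,C} ∪ {T} = {A,C,T} (union, +1)
MQTV@2: {A,C,T} ∩ {C} = {C} (intersection, +0)
CMQTV@2: {G} ∪ {C} = {C,G} (union, +1)
MT@3: {C} ∩ {C} = {C} (intersection, +0)
MTV@3: {C} ∪ {A} = {A,C} (union, +1)
MQTV@3: {A,C} ∩ {C} = {C} (intersection, +0)
CMQTV@3: {C} ∩ {C} = {C} (intersection, +0)
MT@4: {C} ∪ {T} = {C,T} (union, +1)
MTV@4: {C,T} ∪ {A} = {A,C,T} (union, +1)
MQTV@4: {A,C,T} ∩ {A} = {A} (intersection, +0)
CMQTV@4: {G} ∪ {A} = {A,G} (union, +1)
per-site changes: [3, 2, 3, 1, 3]; total = 12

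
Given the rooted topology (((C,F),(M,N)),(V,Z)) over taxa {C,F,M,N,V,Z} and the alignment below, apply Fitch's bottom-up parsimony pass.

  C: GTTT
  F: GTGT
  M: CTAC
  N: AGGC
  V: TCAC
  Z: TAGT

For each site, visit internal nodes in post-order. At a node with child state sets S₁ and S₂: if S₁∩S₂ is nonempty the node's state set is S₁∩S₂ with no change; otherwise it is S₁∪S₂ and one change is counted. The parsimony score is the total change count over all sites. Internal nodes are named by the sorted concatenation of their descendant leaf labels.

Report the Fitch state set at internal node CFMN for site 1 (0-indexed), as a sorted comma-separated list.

site 0, node CF: C={G} ∩ F={G} → {G} (+0)
site 0, node MN: M={C} ∪ N={A} → {A,C} (+1)
site 0, node CFMN: CF={G} ∪ MN={A,C} → {A,C,G} (+1)
site 0, node VZ: V={T} ∩ Z={T} → {T} (+0)
site 0, node CFMNVZ: CFMN={A,C,G} ∪ VZ={T} → {A,C,G,T} (+1)
site 1, node CF: C={T} ∩ F={T} → {T} (+0)
site 1, node MN: M={T} ∪ N={G} → {G,T} (+1)
site 1, node CFMN: CF={T} ∩ MN={G,T} → {T} (+0)
site 1, node VZ: V={C} ∪ Z={A} → {A,C} (+1)
site 1, node CFMNVZ: CFMN={T} ∪ VZ={A,C} → {A,C,T} (+1)
site 2, node CF: C={T} ∪ F={G} → {G,T} (+1)
site 2, node MN: M={A} ∪ N={G} → {A,G} (+1)
site 2, node CFMN: CF={G,T} ∩ MN={A,G} → {G} (+0)
site 2, node VZ: V={A} ∪ Z={G} → {A,G} (+1)
site 2, node CFMNVZ: CFMN={G} ∩ VZ={A,G} → {G} (+0)
site 3, node CF: C={T} ∩ F={T} → {T} (+0)
site 3, node MN: M={C} ∩ N={C} → {C} (+0)
site 3, node CFMN: CF={T} ∪ MN={C} → {C,T} (+1)
site 3, node VZ: V={C} ∪ Z={T} → {C,T} (+1)
site 3, node CFMNVZ: CFMN={C,T} ∩ VZ={C,T} → {C,T} (+0)
per-site changes: [3, 3, 3, 2]; total = 11

T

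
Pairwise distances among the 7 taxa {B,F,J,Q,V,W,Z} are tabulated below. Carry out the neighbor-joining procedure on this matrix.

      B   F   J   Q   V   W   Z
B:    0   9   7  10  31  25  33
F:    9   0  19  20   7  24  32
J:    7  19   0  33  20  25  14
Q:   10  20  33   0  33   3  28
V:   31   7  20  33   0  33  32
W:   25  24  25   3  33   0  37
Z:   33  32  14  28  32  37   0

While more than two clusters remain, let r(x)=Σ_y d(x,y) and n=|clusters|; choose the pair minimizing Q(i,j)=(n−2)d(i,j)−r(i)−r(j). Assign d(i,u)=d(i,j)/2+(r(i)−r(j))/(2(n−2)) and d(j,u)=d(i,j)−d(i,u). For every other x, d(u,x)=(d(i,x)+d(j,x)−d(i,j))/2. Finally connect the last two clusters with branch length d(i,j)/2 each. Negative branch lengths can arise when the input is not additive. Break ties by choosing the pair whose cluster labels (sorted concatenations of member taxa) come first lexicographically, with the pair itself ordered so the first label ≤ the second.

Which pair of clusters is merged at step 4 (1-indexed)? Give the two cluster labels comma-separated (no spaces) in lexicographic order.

B,QW

iteration 1: select Q,W (d=3, Q=-259); attach at lengths (-1/2, 7/2); label the merged cluster QW
  updated: d(B,QW)=16, d(F,QW)=41/2, d(J,QW)=55/2, d(QW,V)=63/2, d(QW,Z)=31
iteration 2: select F,V (d=7, Q=-181); attach at lengths (-3/4, 31/4); label the merged cluster FV
  updated: d(B,FV)=33/2, d(FV,J)=16, d(FV,QW)=45/2, d(FV,Z)=57/2
iteration 3: select J,Z (d=14, Q=-129); attach at lengths (0, 14); label the merged cluster JZ
  updated: d(B,JZ)=13, d(FV,JZ)=61/4, d(JZ,QW)=89/4
iteration 4: select B,QW (d=16, Q=-297/4); attach at lengths (67/16, 189/16); label the merged cluster BQW
  updated: d(BQW,FV)=23/2, d(BQW,JZ)=77/8
iteration 5: select BQW,FV (d=23/2, Q=-291/8); attach at lengths (47/16, 137/16); label the merged cluster BFQVW
  updated: d(BFQVW,JZ)=107/16
iteration 6: select BFQVW,JZ (d=107/16); attach at lengths (107/32, 107/32); label the merged cluster BFJQVWZ
final tree: (((B:67/16,(Q:-1/2,W:7/2):189/16):47/16,(F:-3/4,V:31/4):137/16):107/32,(J:0,Z:14):107/32)
total length: 931/16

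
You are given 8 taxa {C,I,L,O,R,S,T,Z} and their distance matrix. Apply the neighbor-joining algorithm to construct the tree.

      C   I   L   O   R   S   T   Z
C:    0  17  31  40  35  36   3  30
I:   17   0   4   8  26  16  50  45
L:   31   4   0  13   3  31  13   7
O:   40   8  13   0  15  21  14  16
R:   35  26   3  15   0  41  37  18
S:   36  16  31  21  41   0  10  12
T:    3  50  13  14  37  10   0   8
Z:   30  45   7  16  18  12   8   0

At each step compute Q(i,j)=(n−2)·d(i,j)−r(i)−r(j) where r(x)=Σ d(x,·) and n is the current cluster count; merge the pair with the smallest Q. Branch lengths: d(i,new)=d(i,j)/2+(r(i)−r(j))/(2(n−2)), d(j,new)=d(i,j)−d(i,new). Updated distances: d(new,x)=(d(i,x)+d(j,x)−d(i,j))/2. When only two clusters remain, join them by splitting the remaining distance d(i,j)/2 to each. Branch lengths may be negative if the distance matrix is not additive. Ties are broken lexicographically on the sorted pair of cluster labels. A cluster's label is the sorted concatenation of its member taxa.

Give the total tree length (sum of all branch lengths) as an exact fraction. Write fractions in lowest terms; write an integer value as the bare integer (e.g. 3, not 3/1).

step 1: merge (C,T) at d=3, Q=-309; branch lengths C→25/4, T→-13/4; new cluster CT
  updated: d(CT,I)=32, d(CT,L)=41/2, d(CT,O)=51/2, d(CT,R)=69/2, d(CT,S)=43/2, d(CT,Z)=35/2
step 2: merge (L,R) at d=3, Q=-201; branch lengths L→-22/5, R→37/5; new cluster LR
  updated: d(CT,LR)=26, d(I,LR)=27/2, d(LR,O)=25/2, d(LR,S)=69/2, d(LR,Z)=11
step 3: merge (I,O) at d=8, Q=-331/2; branch lengths I→127/16, O→1/16; new cluster IO
  updated: d(CT,IO)=99/4, d(IO,LR)=9, d(IO,S)=29/2, d(IO,Z)=53/2
step 4: merge (IO,LR) at d=9, Q=-513/4; branch lengths IO→85/24, LR→131/24; new cluster ILOR
  updated: d(CT,ILOR)=167/8, d(ILOR,S)=20, d(ILOR,Z)=57/4
step 5: merge (CT,ILOR) at d=167/8, Q=-293/4; branch lengths CT→93/8, ILOR→37/4; new cluster CILORT
  updated: d(CILORT,S)=165/16, d(CILORT,Z)=87/16
step 6: merge (CILORT,S) at d=165/16, Q=-111/4; branch lengths CILORT→15/8, S→135/16; new cluster CILORST
  updated: d(CILORST,Z)=57/16
step 7: merge (CILORST,Z) at d=57/16; branch lengths CILORST→57/32, Z→57/32; new cluster CILORSTZ
final tree: ((((C:25/4,T:-13/4):93/8,((I:127/16,O:1/16):85/24,(L:-22/5,R:37/5):131/24):37/4):15/8,S:135/16):57/32,Z:57/32)
total length: 231/4

231/4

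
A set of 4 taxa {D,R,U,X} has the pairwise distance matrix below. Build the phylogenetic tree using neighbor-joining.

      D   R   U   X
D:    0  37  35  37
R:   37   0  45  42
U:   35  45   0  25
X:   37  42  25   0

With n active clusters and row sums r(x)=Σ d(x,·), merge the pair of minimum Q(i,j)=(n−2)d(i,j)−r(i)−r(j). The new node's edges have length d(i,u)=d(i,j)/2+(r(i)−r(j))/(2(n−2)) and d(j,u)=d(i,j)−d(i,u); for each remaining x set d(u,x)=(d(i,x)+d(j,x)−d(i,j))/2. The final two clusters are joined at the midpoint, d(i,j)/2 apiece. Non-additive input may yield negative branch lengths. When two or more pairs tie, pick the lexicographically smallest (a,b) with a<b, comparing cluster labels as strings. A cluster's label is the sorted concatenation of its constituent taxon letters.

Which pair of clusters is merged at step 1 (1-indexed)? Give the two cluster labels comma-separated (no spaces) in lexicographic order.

D,R

step 1: merge (D,R) at d=37, Q=-159; branch lengths D→59/4, R→89/4; new cluster DR
  updated: d(DR,U)=43/2, d(DR,X)=21
step 2: merge (DR,U) at d=43/2, Q=-135/2; branch lengths DR→35/4, U→51/4; new cluster DRU
  updated: d(DRU,X)=49/4
step 3: merge (DRU,X) at d=49/4; branch lengths DRU→49/8, X→49/8; new cluster DRUX
final tree: (((D:59/4,R:89/4):35/4,U:51/4):49/8,X:49/8)
total length: 283/4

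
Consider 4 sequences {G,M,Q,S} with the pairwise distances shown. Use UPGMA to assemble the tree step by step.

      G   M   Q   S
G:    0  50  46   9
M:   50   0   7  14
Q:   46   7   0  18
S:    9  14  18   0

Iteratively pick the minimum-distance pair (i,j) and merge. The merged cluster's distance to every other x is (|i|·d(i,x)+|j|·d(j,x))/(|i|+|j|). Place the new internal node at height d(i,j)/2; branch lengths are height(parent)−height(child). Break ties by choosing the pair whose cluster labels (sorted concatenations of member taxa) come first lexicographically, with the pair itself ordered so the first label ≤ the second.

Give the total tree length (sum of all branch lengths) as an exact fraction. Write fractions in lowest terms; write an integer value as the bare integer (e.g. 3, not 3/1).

step 1: merge (M,Q) at d=7; branch lengths M→7/2, Q→7/2; new cluster MQ
  updated: d(G,MQ)=48, d(MQ,S)=16
step 2: merge (G,S) at d=9; branch lengths G→9/2, S→9/2; new cluster GS
  updated: d(GS,MQ)=32
step 3: merge (GS,MQ) at d=32; branch lengths GS→23/2, MQ→25/2; new cluster GMQS
final tree: ((G:9/2,S:9/2):23/2,(M:7/2,Q:7/2):25/2)
total length: 40

40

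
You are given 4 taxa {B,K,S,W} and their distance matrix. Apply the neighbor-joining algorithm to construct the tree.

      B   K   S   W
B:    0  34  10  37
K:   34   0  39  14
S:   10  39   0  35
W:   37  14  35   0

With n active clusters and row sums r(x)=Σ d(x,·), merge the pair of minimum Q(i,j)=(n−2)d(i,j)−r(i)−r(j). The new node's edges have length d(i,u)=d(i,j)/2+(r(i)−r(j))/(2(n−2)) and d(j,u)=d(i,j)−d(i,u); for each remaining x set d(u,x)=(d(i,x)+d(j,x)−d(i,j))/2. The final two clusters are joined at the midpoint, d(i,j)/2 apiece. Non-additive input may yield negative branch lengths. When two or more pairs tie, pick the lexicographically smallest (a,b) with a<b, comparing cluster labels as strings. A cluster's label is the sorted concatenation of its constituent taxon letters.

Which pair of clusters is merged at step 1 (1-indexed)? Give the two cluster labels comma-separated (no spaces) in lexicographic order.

step 1: merge (B,S) at d=10, Q=-145; branch lengths B→17/4, S→23/4; new cluster BS
  updated: d(BS,K)=63/2, d(BS,W)=31
step 2: merge (BS,K) at d=63/2, Q=-153/2; branch lengths BS→97/4, K→29/4; new cluster BKS
  updated: d(BKS,W)=27/4
step 3: merge (BKS,W) at d=27/4; branch lengths BKS→27/8, W→27/8; new cluster BKSW
final tree: (((B:17/4,S:23/4):97/4,K:29/4):27/8,W:27/8)
total length: 193/4

B,S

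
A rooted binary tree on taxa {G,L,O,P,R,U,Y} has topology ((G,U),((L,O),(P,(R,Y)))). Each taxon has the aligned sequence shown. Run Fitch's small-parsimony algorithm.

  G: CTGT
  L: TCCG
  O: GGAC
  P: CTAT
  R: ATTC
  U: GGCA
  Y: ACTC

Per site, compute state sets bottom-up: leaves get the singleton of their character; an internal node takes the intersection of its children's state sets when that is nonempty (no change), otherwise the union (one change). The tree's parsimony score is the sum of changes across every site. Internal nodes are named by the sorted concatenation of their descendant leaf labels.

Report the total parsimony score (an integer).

16

GU@0: {C} ∪ {G} = {C,G} (union, +1)
LO@0: {T} ∪ {G} = {G,T} (union, +1)
RY@0: {A} ∩ {A} = {A} (intersection, +0)
PRY@0: {C} ∪ {A} = {A,C} (union, +1)
LOPRY@0: {G,T} ∪ {A,C} = {A,C,G,T} (union, +1)
GLOPRUY@0: {C,G} ∩ {A,C,G,T} = {C,G} (intersection, +0)
GU@1: {T} ∪ {G} = {G,T} (union, +1)
LO@1: {C} ∪ {G} = {C,G} (union, +1)
RY@1: {T} ∪ {C} = {C,T} (union, +1)
PRY@1: {T} ∩ {C,T} = {T} (intersection, +0)
LOPRY@1: {C,G} ∪ {T} = {C,G,T} (union, +1)
GLOPRUY@1: {G,T} ∩ {C,G,T} = {G,T} (intersection, +0)
GU@2: {G} ∪ {C} = {C,G} (union, +1)
LO@2: {C} ∪ {A} = {A,C} (union, +1)
RY@2: {T} ∩ {T} = {T} (intersection, +0)
PRY@2: {A} ∪ {T} = {A,T} (union, +1)
LOPRY@2: {A,C} ∩ {A,T} = {A} (intersection, +0)
GLOPRUY@2: {C,G} ∪ {A} = {A,C,G} (union, +1)
GU@3: {T} ∪ {A} = {A,T} (union, +1)
LO@3: {G} ∪ {C} = {C,G} (union, +1)
RY@3: {C} ∩ {C} = {C} (intersection, +0)
PRY@3: {T} ∪ {C} = {C,T} (union, +1)
LOPRY@3: {C,G} ∩ {C,T} = {C} (intersection, +0)
GLOPRUY@3: {A,T} ∪ {C} = {A,C,T} (union, +1)
per-site changes: [4, 4, 4, 4]; total = 16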